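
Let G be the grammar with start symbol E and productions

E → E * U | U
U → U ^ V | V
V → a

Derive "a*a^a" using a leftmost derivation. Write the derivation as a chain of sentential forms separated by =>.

E => E*U   [E → E * U]
E*U => U*U   [E → U]
U*U => V*U   [U → V]
V*U => a*U   [V → a]
a*U => a*U^V   [U → U ^ V]
a*U^V => a*V^V   [U → V]
a*V^V => a*a^V   [V → a]
a*a^V => a*a^a   [V → a]

E => E*U => U*U => V*U => a*U => a*U^V => a*V^V => a*a^V => a*a^a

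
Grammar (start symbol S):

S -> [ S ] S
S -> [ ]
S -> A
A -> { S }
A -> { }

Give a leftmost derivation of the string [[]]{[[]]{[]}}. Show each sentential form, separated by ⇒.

S ⇒ [S]S   [S -> [ S ] S]
[S]S ⇒ [[]]S   [S -> [ ]]
[[]]S ⇒ [[]]A   [S -> A]
[[]]A ⇒ [[]]{S}   [A -> { S }]
[[]]{S} ⇒ [[]]{[S]S}   [S -> [ S ] S]
[[]]{[S]S} ⇒ [[]]{[[]]S}   [S -> [ ]]
[[]]{[[]]S} ⇒ [[]]{[[]]A}   [S -> A]
[[]]{[[]]A} ⇒ [[]]{[[]]{S}}   [A -> { S }]
[[]]{[[]]{S}} ⇒ [[]]{[[]]{[]}}   [S -> [ ]]

S ⇒ [S]S ⇒ [[]]S ⇒ [[]]A ⇒ [[]]{S} ⇒ [[]]{[S]S} ⇒ [[]]{[[]]S} ⇒ [[]]{[[]]A} ⇒ [[]]{[[]]{S}} ⇒ [[]]{[[]]{[]}}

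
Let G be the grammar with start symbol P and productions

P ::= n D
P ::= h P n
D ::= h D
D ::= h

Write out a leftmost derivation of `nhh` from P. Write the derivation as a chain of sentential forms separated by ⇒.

P ⇒ nD ⇒ nhD ⇒ nhh

P ⇒ nD   [P ::= n D]
nD ⇒ nhD   [D ::= h D]
nhD ⇒ nhh   [D ::= h]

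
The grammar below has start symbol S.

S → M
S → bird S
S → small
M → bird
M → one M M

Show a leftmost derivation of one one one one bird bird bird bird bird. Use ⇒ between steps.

S ⇒ M   [S → M]
M ⇒ one M M   [M → one M M]
one M M ⇒ one one M M M   [M → one M M]
one one M M M ⇒ one one one M M M M   [M → one M M]
one one one M M M M ⇒ one one one one M M M M M   [M → one M M]
one one one one M M M M M ⇒ one one one one bird M M M M   [M → bird]
one one one one bird M M M M ⇒ one one one one bird bird M M M   [M → bird]
one one one one bird bird M M M ⇒ one one one one bird bird bird M M   [M → bird]
one one one one bird bird bird M M ⇒ one one one one bird bird bird bird M   [M → bird]
one one one one bird bird bird bird M ⇒ one one one one bird bird bird bird bird   [M → bird]

S ⇒ M ⇒ one M M ⇒ one one M M M ⇒ one one one M M M M ⇒ one one one one M M M M M ⇒ one one one one bird M M M M ⇒ one one one one bird bird M M M ⇒ one one one one bird bird bird M M ⇒ one one one one bird bird bird bird M ⇒ one one one one bird bird bird bird bird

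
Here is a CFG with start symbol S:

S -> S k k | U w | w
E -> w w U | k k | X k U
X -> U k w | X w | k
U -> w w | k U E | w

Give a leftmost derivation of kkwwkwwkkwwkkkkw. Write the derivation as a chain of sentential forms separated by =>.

S => Uw => kUEw => kkUEEw => kkwEEw => kkwXkUEw => kkwXwkUEw => kkwUkwwkUEw => kkwwkwwkUEw => kkwwkwwkkUEEw => kkwwkwwkkwwEEw => kkwwkwwkkwwkkEw => kkwwkwwkkwwkkkkw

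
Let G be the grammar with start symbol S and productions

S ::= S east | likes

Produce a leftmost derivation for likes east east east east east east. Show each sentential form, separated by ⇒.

S ⇒ S east   [S ::= S east]
S east ⇒ S east east   [S ::= S east]
S east east ⇒ S east east east   [S ::= S east]
S east east east ⇒ S east east east east   [S ::= S east]
S east east east east ⇒ S east east east east east   [S ::= S east]
S east east east east east ⇒ S east east east east east east   [S ::= S east]
S east east east east east east ⇒ likes east east east east east east   [S ::= likes]

S ⇒ S east ⇒ S east east ⇒ S east east east ⇒ S east east east east ⇒ S east east east east east ⇒ S east east east east east east ⇒ likes east east east east east east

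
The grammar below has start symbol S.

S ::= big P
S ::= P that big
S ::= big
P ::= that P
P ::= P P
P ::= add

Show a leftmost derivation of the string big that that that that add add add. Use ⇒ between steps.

S ⇒ big P ⇒ big that P ⇒ big that that P ⇒ big that that P P ⇒ big that that P P P ⇒ big that that that P P P ⇒ big that that that that P P P ⇒ big that that that that add P P ⇒ big that that that that add add P ⇒ big that that that that add add add

S ⇒ big P   [S ::= big P]
big P ⇒ big that P   [P ::= that P]
big that P ⇒ big that that P   [P ::= that P]
big that that P ⇒ big that that P P   [P ::= P P]
big that that P P ⇒ big that that P P P   [P ::= P P]
big that that P P P ⇒ big that that that P P P   [P ::= that P]
big that that that P P P ⇒ big that that that that P P P   [P ::= that P]
big that that that that P P P ⇒ big that that that that add P P   [P ::= add]
big that that that that add P P ⇒ big that that that that add add P   [P ::= add]
big that that that that add add P ⇒ big that that that that add add add   [P ::= add]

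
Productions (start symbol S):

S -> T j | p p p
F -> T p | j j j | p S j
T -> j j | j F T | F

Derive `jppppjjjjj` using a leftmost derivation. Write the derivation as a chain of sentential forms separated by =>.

S=>Tj=>jFTj=>jpSjTj=>jppppjTj=>jppppjFj=>jppppjjjjj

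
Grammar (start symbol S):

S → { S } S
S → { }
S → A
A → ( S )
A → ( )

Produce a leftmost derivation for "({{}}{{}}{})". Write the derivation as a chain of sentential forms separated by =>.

S => A   [S → A]
A => (S)   [A → ( S )]
(S) => ({S}S)   [S → { S } S]
({S}S) => ({{}}S)   [S → { }]
({{}}S) => ({{}}{S}S)   [S → { S } S]
({{}}{S}S) => ({{}}{{}}S)   [S → { }]
({{}}{{}}S) => ({{}}{{}}{})   [S → { }]

S => A => (S) => ({S}S) => ({{}}S) => ({{}}{S}S) => ({{}}{{}}S) => ({{}}{{}}{})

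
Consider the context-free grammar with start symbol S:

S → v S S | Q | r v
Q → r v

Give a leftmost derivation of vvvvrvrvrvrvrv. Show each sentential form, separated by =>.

S => vSS => vvSSS => vvvSSSS => vvvvSSSSS => vvvvrvSSSS => vvvvrvrvSSS => vvvvrvrvrvSS => vvvvrvrvrvrvS => vvvvrvrvrvrvrv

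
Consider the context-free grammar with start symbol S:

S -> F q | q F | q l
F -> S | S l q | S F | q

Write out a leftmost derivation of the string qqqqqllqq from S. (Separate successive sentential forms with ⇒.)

S ⇒ qF ⇒ qSF ⇒ qqFF ⇒ qqSFF ⇒ qqFqFF ⇒ qqqqFF ⇒ qqqqSlqF ⇒ qqqqqllqF ⇒ qqqqqllqq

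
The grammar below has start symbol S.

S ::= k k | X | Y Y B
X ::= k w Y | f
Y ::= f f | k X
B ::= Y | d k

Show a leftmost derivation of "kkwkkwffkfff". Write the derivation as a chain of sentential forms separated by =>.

S => YYB   [S ::= Y Y B]
YYB => kXYB   [Y ::= k X]
kXYB => kkwYYB   [X ::= k w Y]
kkwYYB => kkwkXYB   [Y ::= k X]
kkwkXYB => kkwkkwYYB   [X ::= k w Y]
kkwkkwYYB => kkwkkwffYB   [Y ::= f f]
kkwkkwffYB => kkwkkwffkXB   [Y ::= k X]
kkwkkwffkXB => kkwkkwffkfB   [X ::= f]
kkwkkwffkfB => kkwkkwffkfY   [B ::= Y]
kkwkkwffkfY => kkwkkwffkfff   [Y ::= f f]

S => YYB => kXYB => kkwYYB => kkwkXYB => kkwkkwYYB => kkwkkwffYB => kkwkkwffkXB => kkwkkwffkfB => kkwkkwffkfY => kkwkkwffkfff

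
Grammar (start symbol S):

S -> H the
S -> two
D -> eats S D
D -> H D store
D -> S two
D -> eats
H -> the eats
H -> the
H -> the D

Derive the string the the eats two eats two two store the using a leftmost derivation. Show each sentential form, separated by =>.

S => H the => the D the => the H D store the => the the D D store the => the the eats S D D store the => the the eats two D D store the => the the eats two eats D store the => the the eats two eats S two store the => the the eats two eats two two store the

S => H the   [S -> H the]
H the => the D the   [H -> the D]
the D the => the H D store the   [D -> H D store]
the H D store the => the the D D store the   [H -> the D]
the the D D store the => the the eats S D D store the   [D -> eats S D]
the the eats S D D store the => the the eats two D D store the   [S -> two]
the the eats two D D store the => the the eats two eats D store the   [D -> eats]
the the eats two eats D store the => the the eats two eats S two store the   [D -> S two]
the the eats two eats S two store the => the the eats two eats two two store the   [S -> two]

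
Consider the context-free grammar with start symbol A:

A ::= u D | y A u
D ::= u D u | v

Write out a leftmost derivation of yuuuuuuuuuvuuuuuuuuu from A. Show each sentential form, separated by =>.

A => yAu   [A ::= y A u]
yAu => yuDu   [A ::= u D]
yuDu => yuuDuu   [D ::= u D u]
yuuDuu => yuuuDuuu   [D ::= u D u]
yuuuDuuu => yuuuuDuuuu   [D ::= u D u]
yuuuuDuuuu => yuuuuuDuuuuu   [D ::= u D u]
yuuuuuDuuuuu => yuuuuuuDuuuuuu   [D ::= u D u]
yuuuuuuDuuuuuu => yuuuuuuuDuuuuuuu   [D ::= u D u]
yuuuuuuuDuuuuuuu => yuuuuuuuuDuuuuuuuu   [D ::= u D u]
yuuuuuuuuDuuuuuuuu => yuuuuuuuuuDuuuuuuuuu   [D ::= u D u]
yuuuuuuuuuDuuuuuuuuu => yuuuuuuuuuvuuuuuuuuu   [D ::= v]

A => yAu => yuDu => yuuDuu => yuuuDuuu => yuuuuDuuuu => yuuuuuDuuuuu => yuuuuuuDuuuuuu => yuuuuuuuDuuuuuuu => yuuuuuuuuDuuuuuuuu => yuuuuuuuuuDuuuuuuuuu => yuuuuuuuuuvuuuuuuuuu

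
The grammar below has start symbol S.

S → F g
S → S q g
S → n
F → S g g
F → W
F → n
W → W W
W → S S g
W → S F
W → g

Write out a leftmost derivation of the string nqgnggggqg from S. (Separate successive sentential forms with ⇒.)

S ⇒ Sqg ⇒ Fgqg ⇒ Sgggqg ⇒ Fggggqg ⇒ Wggggqg ⇒ SFggggqg ⇒ SqgFggggqg ⇒ nqgFggggqg ⇒ nqgnggggqg

S ⇒ Sqg   [S → S q g]
Sqg ⇒ Fgqg   [S → F g]
Fgqg ⇒ Sgggqg   [F → S g g]
Sgggqg ⇒ Fggggqg   [S → F g]
Fggggqg ⇒ Wggggqg   [F → W]
Wggggqg ⇒ SFggggqg   [W → S F]
SFggggqg ⇒ SqgFggggqg   [S → S q g]
SqgFggggqg ⇒ nqgFggggqg   [S → n]
nqgFggggqg ⇒ nqgnggggqg   [F → n]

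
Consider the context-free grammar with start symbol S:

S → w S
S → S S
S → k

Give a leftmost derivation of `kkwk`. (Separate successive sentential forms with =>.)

S => SS   [S → S S]
SS => SSS   [S → S S]
SSS => kSS   [S → k]
kSS => kkS   [S → k]
kkS => kkwS   [S → w S]
kkwS => kkwk   [S → k]

S=>SS=>SSS=>kSS=>kkS=>kkwS=>kkwk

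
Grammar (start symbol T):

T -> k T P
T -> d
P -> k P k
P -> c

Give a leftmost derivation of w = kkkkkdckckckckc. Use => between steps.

T => kTP => kkTPP => kkkTPPP => kkkkTPPPP => kkkkkTPPPPP => kkkkkdPPPPP => kkkkkdcPPPP => kkkkkdckPkPPP => kkkkkdckckPPP => kkkkkdckckcPP => kkkkkdckckckPkP => kkkkkdckckckckP => kkkkkdckckckckc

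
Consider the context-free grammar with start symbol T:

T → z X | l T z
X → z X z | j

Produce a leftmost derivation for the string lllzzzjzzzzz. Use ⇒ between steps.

T ⇒ lTz   [T → l T z]
lTz ⇒ llTzz   [T → l T z]
llTzz ⇒ lllTzzz   [T → l T z]
lllTzzz ⇒ lllzXzzz   [T → z X]
lllzXzzz ⇒ lllzzXzzzz   [X → z X z]
lllzzXzzzz ⇒ lllzzzXzzzzz   [X → z X z]
lllzzzXzzzzz ⇒ lllzzzjzzzzz   [X → j]

T⇒lTz⇒llTzz⇒lllTzzz⇒lllzXzzz⇒lllzzXzzzz⇒lllzzzXzzzzz⇒lllzzzjzzzzz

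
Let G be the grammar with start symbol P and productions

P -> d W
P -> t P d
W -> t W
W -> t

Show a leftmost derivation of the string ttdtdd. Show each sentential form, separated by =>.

P => tPd => ttPdd => ttdWdd => ttdtdd

P => tPd   [P -> t P d]
tPd => ttPdd   [P -> t P d]
ttPdd => ttdWdd   [P -> d W]
ttdWdd => ttdtdd   [W -> t]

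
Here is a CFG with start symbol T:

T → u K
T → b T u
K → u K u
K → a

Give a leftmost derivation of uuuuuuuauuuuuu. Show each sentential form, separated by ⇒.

T ⇒ uK   [T → u K]
uK ⇒ uuKu   [K → u K u]
uuKu ⇒ uuuKuu   [K → u K u]
uuuKuu ⇒ uuuuKuuu   [K → u K u]
uuuuKuuu ⇒ uuuuuKuuuu   [K → u K u]
uuuuuKuuuu ⇒ uuuuuuKuuuuu   [K → u K u]
uuuuuuKuuuuu ⇒ uuuuuuuKuuuuuu   [K → u K u]
uuuuuuuKuuuuuu ⇒ uuuuuuuauuuuuu   [K → a]

T ⇒ uK ⇒ uuKu ⇒ uuuKuu ⇒ uuuuKuuu ⇒ uuuuuKuuuu ⇒ uuuuuuKuuuuu ⇒ uuuuuuuKuuuuuu ⇒ uuuuuuuauuuuuu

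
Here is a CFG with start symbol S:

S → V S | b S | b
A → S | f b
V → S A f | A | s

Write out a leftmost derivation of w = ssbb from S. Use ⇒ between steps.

S⇒VS⇒AS⇒SS⇒VSS⇒sSS⇒sVSS⇒ssSS⇒ssbS⇒ssbb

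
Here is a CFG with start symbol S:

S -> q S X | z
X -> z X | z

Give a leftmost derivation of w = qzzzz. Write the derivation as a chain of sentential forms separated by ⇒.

S ⇒ qSX   [S -> q S X]
qSX ⇒ qzX   [S -> z]
qzX ⇒ qzzX   [X -> z X]
qzzX ⇒ qzzzX   [X -> z X]
qzzzX ⇒ qzzzz   [X -> z]

S ⇒ qSX ⇒ qzX ⇒ qzzX ⇒ qzzzX ⇒ qzzzz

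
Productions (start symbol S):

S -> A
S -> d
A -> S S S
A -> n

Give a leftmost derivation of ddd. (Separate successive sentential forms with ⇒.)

S⇒A⇒SSS⇒dSS⇒ddS⇒ddd

S ⇒ A   [S -> A]
A ⇒ SSS   [A -> S S S]
SSS ⇒ dSS   [S -> d]
dSS ⇒ ddS   [S -> d]
ddS ⇒ ddd   [S -> d]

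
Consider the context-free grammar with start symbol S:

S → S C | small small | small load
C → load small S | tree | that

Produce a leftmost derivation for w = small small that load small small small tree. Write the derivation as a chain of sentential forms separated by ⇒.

S ⇒ S C   [S → S C]
S C ⇒ S C C   [S → S C]
S C C ⇒ small small C C   [S → small small]
small small C C ⇒ small small that C   [C → that]
small small that C ⇒ small small that load small S   [C → load small S]
small small that load small S ⇒ small small that load small S C   [S → S C]
small small that load small S C ⇒ small small that load small small small C   [S → small small]
small small that load small small small C ⇒ small small that load small small small tree   [C → tree]

S ⇒ S C ⇒ S C C ⇒ small small C C ⇒ small small that C ⇒ small small that load small S ⇒ small small that load small S C ⇒ small small that load small small small C ⇒ small small that load small small small tree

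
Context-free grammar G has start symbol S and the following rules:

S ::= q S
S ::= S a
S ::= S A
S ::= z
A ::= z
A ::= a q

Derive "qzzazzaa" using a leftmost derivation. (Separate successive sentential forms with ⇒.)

S ⇒ Sa   [S ::= S a]
Sa ⇒ Saa   [S ::= S a]
Saa ⇒ SAaa   [S ::= S A]
SAaa ⇒ SAAaa   [S ::= S A]
SAAaa ⇒ SaAAaa   [S ::= S a]
SaAAaa ⇒ SAaAAaa   [S ::= S A]
SAaAAaa ⇒ qSAaAAaa   [S ::= q S]
qSAaAAaa ⇒ qzAaAAaa   [S ::= z]
qzAaAAaa ⇒ qzzaAAaa   [A ::= z]
qzzaAAaa ⇒ qzzazAaa   [A ::= z]
qzzazAaa ⇒ qzzazzaa   [A ::= z]

S ⇒ Sa ⇒ Saa ⇒ SAaa ⇒ SAAaa ⇒ SaAAaa ⇒ SAaAAaa ⇒ qSAaAAaa ⇒ qzAaAAaa ⇒ qzzaAAaa ⇒ qzzazAaa ⇒ qzzazzaa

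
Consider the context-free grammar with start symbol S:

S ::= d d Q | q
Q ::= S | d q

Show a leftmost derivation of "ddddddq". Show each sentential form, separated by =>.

S => ddQ   [S ::= d d Q]
ddQ => ddS   [Q ::= S]
ddS => ddddQ   [S ::= d d Q]
ddddQ => ddddS   [Q ::= S]
ddddS => ddddddQ   [S ::= d d Q]
ddddddQ => ddddddS   [Q ::= S]
ddddddS => ddddddq   [S ::= q]

S => ddQ => ddS => ddddQ => ddddS => ddddddQ => ddddddS => ddddddq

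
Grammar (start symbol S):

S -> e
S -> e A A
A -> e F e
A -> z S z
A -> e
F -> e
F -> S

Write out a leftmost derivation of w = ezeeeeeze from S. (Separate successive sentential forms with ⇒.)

S ⇒ eAA   [S -> e A A]
eAA ⇒ ezSzA   [A -> z S z]
ezSzA ⇒ ezeAAzA   [S -> e A A]
ezeAAzA ⇒ ezeeAzA   [A -> e]
ezeeAzA ⇒ ezeeeFezA   [A -> e F e]
ezeeeFezA ⇒ ezeeeSezA   [F -> S]
ezeeeSezA ⇒ ezeeeeezA   [S -> e]
ezeeeeezA ⇒ ezeeeeeze   [A -> e]

S ⇒ eAA ⇒ ezSzA ⇒ ezeAAzA ⇒ ezeeAzA ⇒ ezeeeFezA ⇒ ezeeeSezA ⇒ ezeeeeezA ⇒ ezeeeeeze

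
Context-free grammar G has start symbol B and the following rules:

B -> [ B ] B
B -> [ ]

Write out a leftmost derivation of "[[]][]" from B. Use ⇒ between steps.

B ⇒ [B]B   [B -> [ B ] B]
[B]B ⇒ [[]]B   [B -> [ ]]
[[]]B ⇒ [[]][]   [B -> [ ]]

B ⇒ [B]B ⇒ [[]]B ⇒ [[]][]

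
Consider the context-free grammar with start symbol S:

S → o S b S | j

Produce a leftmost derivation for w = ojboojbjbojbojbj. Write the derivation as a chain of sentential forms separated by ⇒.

S ⇒ oSbS   [S → o S b S]
oSbS ⇒ ojbS   [S → j]
ojbS ⇒ ojboSbS   [S → o S b S]
ojboSbS ⇒ ojbooSbSbS   [S → o S b S]
ojbooSbSbS ⇒ ojboojbSbS   [S → j]
ojboojbSbS ⇒ ojboojbjbS   [S → j]
ojboojbjbS ⇒ ojboojbjboSbS   [S → o S b S]
ojboojbjboSbS ⇒ ojboojbjbojbS   [S → j]
ojboojbjbojbS ⇒ ojboojbjbojboSbS   [S → o S b S]
ojboojbjbojboSbS ⇒ ojboojbjbojbojbS   [S → j]
ojboojbjbojbojbS ⇒ ojboojbjbojbojbj   [S → j]

S⇒oSbS⇒ojbS⇒ojboSbS⇒ojbooSbSbS⇒ojboojbSbS⇒ojboojbjbS⇒ojboojbjboSbS⇒ojboojbjbojbS⇒ojboojbjbojboSbS⇒ojboojbjbojbojbS⇒ojboojbjbojbojbj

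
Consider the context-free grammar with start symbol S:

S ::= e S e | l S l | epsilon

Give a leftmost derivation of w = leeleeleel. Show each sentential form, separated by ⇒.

S ⇒ lSl   [S ::= l S l]
lSl ⇒ leSel   [S ::= e S e]
leSel ⇒ leeSeel   [S ::= e S e]
leeSeel ⇒ leelSleel   [S ::= l S l]
leelSleel ⇒ leeleSeleel   [S ::= e S e]
leeleSeleel ⇒ leeleeleel   [S ::= epsilon]

S ⇒ lSl ⇒ leSel ⇒ leeSeel ⇒ leelSleel ⇒ leeleSeleel ⇒ leeleeleel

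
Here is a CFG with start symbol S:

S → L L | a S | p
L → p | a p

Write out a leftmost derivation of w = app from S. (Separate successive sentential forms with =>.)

S => LL   [S → L L]
LL => apL   [L → a p]
apL => app   [L → p]

S=>LL=>apL=>app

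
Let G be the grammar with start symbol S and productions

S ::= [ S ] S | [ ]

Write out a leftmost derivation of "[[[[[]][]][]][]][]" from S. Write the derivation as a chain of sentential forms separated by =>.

S=>[S]S=>[[S]S]S=>[[[S]S]S]S=>[[[[S]S]S]S]S=>[[[[[]]S]S]S]S=>[[[[[]][]]S]S]S=>[[[[[]][]][]]S]S=>[[[[[]][]][]][]]S=>[[[[[]][]][]][]][]

S => [S]S   [S ::= [ S ] S]
[S]S => [[S]S]S   [S ::= [ S ] S]
[[S]S]S => [[[S]S]S]S   [S ::= [ S ] S]
[[[S]S]S]S => [[[[S]S]S]S]S   [S ::= [ S ] S]
[[[[S]S]S]S]S => [[[[[]]S]S]S]S   [S ::= [ ]]
[[[[[]]S]S]S]S => [[[[[]][]]S]S]S   [S ::= [ ]]
[[[[[]][]]S]S]S => [[[[[]][]][]]S]S   [S ::= [ ]]
[[[[[]][]][]]S]S => [[[[[]][]][]][]]S   [S ::= [ ]]
[[[[[]][]][]][]]S => [[[[[]][]][]][]][]   [S ::= [ ]]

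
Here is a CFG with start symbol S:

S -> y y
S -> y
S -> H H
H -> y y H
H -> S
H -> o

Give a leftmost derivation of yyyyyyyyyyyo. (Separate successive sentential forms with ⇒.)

S ⇒ HH   [S -> H H]
HH ⇒ yyHH   [H -> y y H]
yyHH ⇒ yySH   [H -> S]
yySH ⇒ yyHHH   [S -> H H]
yyHHH ⇒ yySHH   [H -> S]
yySHH ⇒ yyyHH   [S -> y]
yyyHH ⇒ yyyyyHH   [H -> y y H]
yyyyyHH ⇒ yyyyyyyHH   [H -> y y H]
yyyyyyyHH ⇒ yyyyyyySH   [H -> S]
yyyyyyySH ⇒ yyyyyyyyyH   [S -> y y]
yyyyyyyyyH ⇒ yyyyyyyyyyyH   [H -> y y H]
yyyyyyyyyyyH ⇒ yyyyyyyyyyyo   [H -> o]

S ⇒ HH ⇒ yyHH ⇒ yySH ⇒ yyHHH ⇒ yySHH ⇒ yyyHH ⇒ yyyyyHH ⇒ yyyyyyyHH ⇒ yyyyyyySH ⇒ yyyyyyyyyH ⇒ yyyyyyyyyyyH ⇒ yyyyyyyyyyyo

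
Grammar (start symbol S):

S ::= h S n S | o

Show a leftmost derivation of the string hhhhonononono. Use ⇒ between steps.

S ⇒ hSnS   [S ::= h S n S]
hSnS ⇒ hhSnSnS   [S ::= h S n S]
hhSnSnS ⇒ hhhSnSnSnS   [S ::= h S n S]
hhhSnSnSnS ⇒ hhhhSnSnSnSnS   [S ::= h S n S]
hhhhSnSnSnSnS ⇒ hhhhonSnSnSnS   [S ::= o]
hhhhonSnSnSnS ⇒ hhhhononSnSnS   [S ::= o]
hhhhononSnSnS ⇒ hhhhonononSnS   [S ::= o]
hhhhonononSnS ⇒ hhhhononononS   [S ::= o]
hhhhononononS ⇒ hhhhonononono   [S ::= o]

S⇒hSnS⇒hhSnSnS⇒hhhSnSnSnS⇒hhhhSnSnSnSnS⇒hhhhonSnSnSnS⇒hhhhononSnSnS⇒hhhhonononSnS⇒hhhhononononS⇒hhhhonononono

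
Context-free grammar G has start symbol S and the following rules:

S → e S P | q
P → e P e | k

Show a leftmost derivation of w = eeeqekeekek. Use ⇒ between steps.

S⇒eSP⇒eeSPP⇒eeeSPPP⇒eeeqPPP⇒eeeqePePP⇒eeeqekePP⇒eeeqekeePeP⇒eeeqekeekeP⇒eeeqekeekek

S ⇒ eSP   [S → e S P]
eSP ⇒ eeSPP   [S → e S P]
eeSPP ⇒ eeeSPPP   [S → e S P]
eeeSPPP ⇒ eeeqPPP   [S → q]
eeeqPPP ⇒ eeeqePePP   [P → e P e]
eeeqePePP ⇒ eeeqekePP   [P → k]
eeeqekePP ⇒ eeeqekeePeP   [P → e P e]
eeeqekeePeP ⇒ eeeqekeekeP   [P → k]
eeeqekeekeP ⇒ eeeqekeekek   [P → k]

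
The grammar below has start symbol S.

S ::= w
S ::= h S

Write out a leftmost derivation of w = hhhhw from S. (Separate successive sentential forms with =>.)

S=>hS=>hhS=>hhhS=>hhhhS=>hhhhw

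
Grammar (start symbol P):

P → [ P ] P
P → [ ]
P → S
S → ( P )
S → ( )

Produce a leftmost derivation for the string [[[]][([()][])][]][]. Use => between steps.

P=>[P]P=>[[P]P]P=>[[[]]P]P=>[[[]][P]P]P=>[[[]][S]P]P=>[[[]][(P)]P]P=>[[[]][([P]P)]P]P=>[[[]][([S]P)]P]P=>[[[]][([()]P)]P]P=>[[[]][([()][])]P]P=>[[[]][([()][])][]]P=>[[[]][([()][])][]][]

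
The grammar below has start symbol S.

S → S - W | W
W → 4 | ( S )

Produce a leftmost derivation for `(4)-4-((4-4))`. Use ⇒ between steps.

S ⇒ S-W   [S → S - W]
S-W ⇒ S-W-W   [S → S - W]
S-W-W ⇒ W-W-W   [S → W]
W-W-W ⇒ (S)-W-W   [W → ( S )]
(S)-W-W ⇒ (W)-W-W   [S → W]
(W)-W-W ⇒ (4)-W-W   [W → 4]
(4)-W-W ⇒ (4)-4-W   [W → 4]
(4)-4-W ⇒ (4)-4-(S)   [W → ( S )]
(4)-4-(S) ⇒ (4)-4-(W)   [S → W]
(4)-4-(W) ⇒ (4)-4-((S))   [W → ( S )]
(4)-4-((S)) ⇒ (4)-4-((S-W))   [S → S - W]
(4)-4-((S-W)) ⇒ (4)-4-((W-W))   [S → W]
(4)-4-((W-W)) ⇒ (4)-4-((4-W))   [W → 4]
(4)-4-((4-W)) ⇒ (4)-4-((4-4))   [W → 4]

S ⇒ S-W ⇒ S-W-W ⇒ W-W-W ⇒ (S)-W-W ⇒ (W)-W-W ⇒ (4)-W-W ⇒ (4)-4-W ⇒ (4)-4-(S) ⇒ (4)-4-(W) ⇒ (4)-4-((S)) ⇒ (4)-4-((S-W)) ⇒ (4)-4-((W-W)) ⇒ (4)-4-((4-W)) ⇒ (4)-4-((4-4))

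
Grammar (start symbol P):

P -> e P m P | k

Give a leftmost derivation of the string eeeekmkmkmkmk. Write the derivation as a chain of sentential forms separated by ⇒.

P ⇒ ePmP ⇒ eePmPmP ⇒ eeePmPmPmP ⇒ eeeePmPmPmPmP ⇒ eeeekmPmPmPmP ⇒ eeeekmkmPmPmP ⇒ eeeekmkmkmPmP ⇒ eeeekmkmkmkmP ⇒ eeeekmkmkmkmk

P ⇒ ePmP   [P -> e P m P]
ePmP ⇒ eePmPmP   [P -> e P m P]
eePmPmP ⇒ eeePmPmPmP   [P -> e P m P]
eeePmPmPmP ⇒ eeeePmPmPmPmP   [P -> e P m P]
eeeePmPmPmPmP ⇒ eeeekmPmPmPmP   [P -> k]
eeeekmPmPmPmP ⇒ eeeekmkmPmPmP   [P -> k]
eeeekmkmPmPmP ⇒ eeeekmkmkmPmP   [P -> k]
eeeekmkmkmPmP ⇒ eeeekmkmkmkmP   [P -> k]
eeeekmkmkmkmP ⇒ eeeekmkmkmkmk   [P -> k]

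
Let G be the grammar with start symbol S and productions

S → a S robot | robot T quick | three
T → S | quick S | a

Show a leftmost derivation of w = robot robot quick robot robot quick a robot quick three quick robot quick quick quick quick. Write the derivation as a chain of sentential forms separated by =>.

S => robot T quick => robot S quick => robot robot T quick quick => robot robot quick S quick quick => robot robot quick robot T quick quick quick => robot robot quick robot S quick quick quick => robot robot quick robot robot T quick quick quick quick => robot robot quick robot robot quick S quick quick quick quick => robot robot quick robot robot quick a S robot quick quick quick quick => robot robot quick robot robot quick a robot T quick robot quick quick quick quick => robot robot quick robot robot quick a robot quick S quick robot quick quick quick quick => robot robot quick robot robot quick a robot quick three quick robot quick quick quick quick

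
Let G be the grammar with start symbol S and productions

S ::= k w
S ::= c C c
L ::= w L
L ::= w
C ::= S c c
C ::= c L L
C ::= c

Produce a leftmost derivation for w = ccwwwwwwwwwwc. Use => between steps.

S=>cCc=>ccLLc=>ccwLLc=>ccwwLLc=>ccwwwLLc=>ccwwwwLLc=>ccwwwwwLLc=>ccwwwwwwLLc=>ccwwwwwwwLLc=>ccwwwwwwwwLLc=>ccwwwwwwwwwLc=>ccwwwwwwwwwwc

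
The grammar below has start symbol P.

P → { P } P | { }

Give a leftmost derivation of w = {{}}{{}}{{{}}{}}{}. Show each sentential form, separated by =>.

P=>{P}P=>{{}}P=>{{}}{P}P=>{{}}{{}}P=>{{}}{{}}{P}P=>{{}}{{}}{{P}P}P=>{{}}{{}}{{{}}P}P=>{{}}{{}}{{{}}{}}P=>{{}}{{}}{{{}}{}}{}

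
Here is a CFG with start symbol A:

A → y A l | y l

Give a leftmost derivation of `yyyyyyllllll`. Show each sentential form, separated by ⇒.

A ⇒ yAl   [A → y A l]
yAl ⇒ yyAll   [A → y A l]
yyAll ⇒ yyyAlll   [A → y A l]
yyyAlll ⇒ yyyyAllll   [A → y A l]
yyyyAllll ⇒ yyyyyAlllll   [A → y A l]
yyyyyAlllll ⇒ yyyyyyllllll   [A → y l]

A ⇒ yAl ⇒ yyAll ⇒ yyyAlll ⇒ yyyyAllll ⇒ yyyyyAlllll ⇒ yyyyyyllllll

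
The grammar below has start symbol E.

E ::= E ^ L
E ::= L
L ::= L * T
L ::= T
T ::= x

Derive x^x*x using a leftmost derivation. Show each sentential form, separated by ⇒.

E ⇒ E^L ⇒ L^L ⇒ T^L ⇒ x^L ⇒ x^L*T ⇒ x^T*T ⇒ x^x*T ⇒ x^x*x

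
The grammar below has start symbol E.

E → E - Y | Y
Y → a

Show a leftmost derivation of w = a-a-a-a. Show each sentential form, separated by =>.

E => E-Y   [E → E - Y]
E-Y => E-Y-Y   [E → E - Y]
E-Y-Y => E-Y-Y-Y   [E → E - Y]
E-Y-Y-Y => Y-Y-Y-Y   [E → Y]
Y-Y-Y-Y => a-Y-Y-Y   [Y → a]
a-Y-Y-Y => a-a-Y-Y   [Y → a]
a-a-Y-Y => a-a-a-Y   [Y → a]
a-a-a-Y => a-a-a-a   [Y → a]

E => E-Y => E-Y-Y => E-Y-Y-Y => Y-Y-Y-Y => a-Y-Y-Y => a-a-Y-Y => a-a-a-Y => a-a-a-a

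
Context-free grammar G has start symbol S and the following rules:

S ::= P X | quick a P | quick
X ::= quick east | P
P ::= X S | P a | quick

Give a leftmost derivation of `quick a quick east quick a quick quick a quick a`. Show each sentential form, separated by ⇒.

S ⇒ quick a P ⇒ quick a X S ⇒ quick a quick east S ⇒ quick a quick east quick a P ⇒ quick a quick east quick a X S ⇒ quick a quick east quick a P S ⇒ quick a quick east quick a quick S ⇒ quick a quick east quick a quick quick a P ⇒ quick a quick east quick a quick quick a P a ⇒ quick a quick east quick a quick quick a quick a

S ⇒ quick a P   [S ::= quick a P]
quick a P ⇒ quick a X S   [P ::= X S]
quick a X S ⇒ quick a quick east S   [X ::= quick east]
quick a quick east S ⇒ quick a quick east quick a P   [S ::= quick a P]
quick a quick east quick a P ⇒ quick a quick east quick a X S   [P ::= X S]
quick a quick east quick a X S ⇒ quick a quick east quick a P S   [X ::= P]
quick a quick east quick a P S ⇒ quick a quick east quick a quick S   [P ::= quick]
quick a quick east quick a quick S ⇒ quick a quick east quick a quick quick a P   [S ::= quick a P]
quick a quick east quick a quick quick a P ⇒ quick a quick east quick a quick quick a P a   [P ::= P a]
quick a quick east quick a quick quick a P a ⇒ quick a quick east quick a quick quick a quick a   [P ::= quick]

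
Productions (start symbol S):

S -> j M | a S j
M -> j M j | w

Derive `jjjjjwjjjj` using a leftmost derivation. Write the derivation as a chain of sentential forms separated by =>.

S=>jM=>jjMj=>jjjMjj=>jjjjMjjj=>jjjjjMjjjj=>jjjjjwjjjj

S => jM   [S -> j M]
jM => jjMj   [M -> j M j]
jjMj => jjjMjj   [M -> j M j]
jjjMjj => jjjjMjjj   [M -> j M j]
jjjjMjjj => jjjjjMjjjj   [M -> j M j]
jjjjjMjjjj => jjjjjwjjjj   [M -> w]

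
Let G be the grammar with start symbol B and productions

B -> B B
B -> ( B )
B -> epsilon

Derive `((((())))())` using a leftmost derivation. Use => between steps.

B => (B) => (BB) => (BBB) => ((B)BB) => (((B))BB) => ((((B)))BB) => (((((B))))BB) => ((((())))BB) => ((((())))(B)B) => ((((())))()B) => ((((())))())

B => (B)   [B -> ( B )]
(B) => (BB)   [B -> B B]
(BB) => (BBB)   [B -> B B]
(BBB) => ((B)BB)   [B -> ( B )]
((B)BB) => (((B))BB)   [B -> ( B )]
(((B))BB) => ((((B)))BB)   [B -> ( B )]
((((B)))BB) => (((((B))))BB)   [B -> ( B )]
(((((B))))BB) => ((((())))BB)   [B -> epsilon]
((((())))BB) => ((((())))(B)B)   [B -> ( B )]
((((())))(B)B) => ((((())))()B)   [B -> epsilon]
((((())))()B) => ((((())))())   [B -> epsilon]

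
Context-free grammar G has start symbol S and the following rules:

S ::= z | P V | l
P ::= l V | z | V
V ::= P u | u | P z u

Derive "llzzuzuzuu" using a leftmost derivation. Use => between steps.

S => PV   [S ::= P V]
PV => lVV   [P ::= l V]
lVV => lPzuV   [V ::= P z u]
lPzuV => llVzuV   [P ::= l V]
llVzuV => llPzuzuV   [V ::= P z u]
llPzuzuV => llVzuzuV   [P ::= V]
llVzuzuV => llPzuzuzuV   [V ::= P z u]
llPzuzuzuV => llzzuzuzuV   [P ::= z]
llzzuzuzuV => llzzuzuzuu   [V ::= u]

S => PV => lVV => lPzuV => llVzuV => llPzuzuV => llVzuzuV => llPzuzuzuV => llzzuzuzuV => llzzuzuzuu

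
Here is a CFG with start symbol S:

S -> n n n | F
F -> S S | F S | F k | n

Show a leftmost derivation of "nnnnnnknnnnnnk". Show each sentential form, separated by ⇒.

S ⇒ F ⇒ FS ⇒ FkS ⇒ SSkS ⇒ nnnSkS ⇒ nnnnnnkS ⇒ nnnnnnkF ⇒ nnnnnnkFk ⇒ nnnnnnkSSk ⇒ nnnnnnknnnSk ⇒ nnnnnnknnnnnnk

S ⇒ F   [S -> F]
F ⇒ FS   [F -> F S]
FS ⇒ FkS   [F -> F k]
FkS ⇒ SSkS   [F -> S S]
SSkS ⇒ nnnSkS   [S -> n n n]
nnnSkS ⇒ nnnnnnkS   [S -> n n n]
nnnnnnkS ⇒ nnnnnnkF   [S -> F]
nnnnnnkF ⇒ nnnnnnkFk   [F -> F k]
nnnnnnkFk ⇒ nnnnnnkSSk   [F -> S S]
nnnnnnkSSk ⇒ nnnnnnknnnSk   [S -> n n n]
nnnnnnknnnSk ⇒ nnnnnnknnnnnnk   [S -> n n n]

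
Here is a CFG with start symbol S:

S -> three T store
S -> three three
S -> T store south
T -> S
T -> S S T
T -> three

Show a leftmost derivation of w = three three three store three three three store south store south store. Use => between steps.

S => three T store => three S S T store => three three T store S T store => three three three store S T store => three three three store three three T store => three three three store three three S store => three three three store three three T store south store => three three three store three three S store south store => three three three store three three T store south store south store => three three three store three three three store south store south store

S => three T store   [S -> three T store]
three T store => three S S T store   [T -> S S T]
three S S T store => three three T store S T store   [S -> three T store]
three three T store S T store => three three three store S T store   [T -> three]
three three three store S T store => three three three store three three T store   [S -> three three]
three three three store three three T store => three three three store three three S store   [T -> S]
three three three store three three S store => three three three store three three T store south store   [S -> T store south]
three three three store three three T store south store => three three three store three three S store south store   [T -> S]
three three three store three three S store south store => three three three store three three T store south store south store   [S -> T store south]
three three three store three three T store south store south store => three three three store three three three store south store south store   [T -> three]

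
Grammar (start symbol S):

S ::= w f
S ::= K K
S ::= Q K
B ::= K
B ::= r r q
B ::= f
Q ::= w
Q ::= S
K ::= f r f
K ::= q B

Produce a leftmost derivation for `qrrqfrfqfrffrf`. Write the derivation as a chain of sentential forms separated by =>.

S => QK   [S ::= Q K]
QK => SK   [Q ::= S]
SK => QKK   [S ::= Q K]
QKK => SKK   [Q ::= S]
SKK => KKKK   [S ::= K K]
KKKK => qBKKK   [K ::= q B]
qBKKK => qrrqKKK   [B ::= r r q]
qrrqKKK => qrrqfrfKK   [K ::= f r f]
qrrqfrfKK => qrrqfrfqBK   [K ::= q B]
qrrqfrfqBK => qrrqfrfqKK   [B ::= K]
qrrqfrfqKK => qrrqfrfqfrfK   [K ::= f r f]
qrrqfrfqfrfK => qrrqfrfqfrffrf   [K ::= f r f]

S => QK => SK => QKK => SKK => KKKK => qBKKK => qrrqKKK => qrrqfrfKK => qrrqfrfqBK => qrrqfrfqKK => qrrqfrfqfrfK => qrrqfrfqfrffrf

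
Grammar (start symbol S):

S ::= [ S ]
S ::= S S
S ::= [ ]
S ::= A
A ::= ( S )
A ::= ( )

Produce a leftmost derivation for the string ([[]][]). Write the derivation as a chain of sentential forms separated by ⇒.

S ⇒ A ⇒ (S) ⇒ (SS) ⇒ ([S]S) ⇒ ([[]]S) ⇒ ([[]][])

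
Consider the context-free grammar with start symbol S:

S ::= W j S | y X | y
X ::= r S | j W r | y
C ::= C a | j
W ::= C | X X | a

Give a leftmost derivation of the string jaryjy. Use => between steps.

S=>WjS=>XXjS=>jWrXjS=>jarXjS=>jaryjS=>jaryjy

S => WjS   [S ::= W j S]
WjS => XXjS   [W ::= X X]
XXjS => jWrXjS   [X ::= j W r]
jWrXjS => jarXjS   [W ::= a]
jarXjS => jaryjS   [X ::= y]
jaryjS => jaryjy   [S ::= y]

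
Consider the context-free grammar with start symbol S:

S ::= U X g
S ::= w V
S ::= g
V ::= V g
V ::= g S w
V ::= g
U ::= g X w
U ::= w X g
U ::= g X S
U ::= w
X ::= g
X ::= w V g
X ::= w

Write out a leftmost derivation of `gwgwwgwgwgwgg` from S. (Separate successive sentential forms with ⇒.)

S ⇒ UXg ⇒ gXwXg ⇒ gwVgwXg ⇒ gwgSwgwXg ⇒ gwgUXgwgwXg ⇒ gwgwXgXgwgwXg ⇒ gwgwwgXgwgwXg ⇒ gwgwwgwgwgwXg ⇒ gwgwwgwgwgwgg

S ⇒ UXg   [S ::= U X g]
UXg ⇒ gXwXg   [U ::= g X w]
gXwXg ⇒ gwVgwXg   [X ::= w V g]
gwVgwXg ⇒ gwgSwgwXg   [V ::= g S w]
gwgSwgwXg ⇒ gwgUXgwgwXg   [S ::= U X g]
gwgUXgwgwXg ⇒ gwgwXgXgwgwXg   [U ::= w X g]
gwgwXgXgwgwXg ⇒ gwgwwgXgwgwXg   [X ::= w]
gwgwwgXgwgwXg ⇒ gwgwwgwgwgwXg   [X ::= w]
gwgwwgwgwgwXg ⇒ gwgwwgwgwgwgg   [X ::= g]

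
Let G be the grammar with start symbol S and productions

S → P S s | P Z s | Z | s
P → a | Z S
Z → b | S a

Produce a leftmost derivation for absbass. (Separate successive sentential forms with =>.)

S=>PSs=>aSs=>aPZss=>aZSZss=>abSZss=>absZss=>absSass=>absZass=>absbass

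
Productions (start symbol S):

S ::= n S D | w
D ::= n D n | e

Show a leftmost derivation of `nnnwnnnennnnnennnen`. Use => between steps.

S=>nSD=>nnSDD=>nnnSDDD=>nnnwDDD=>nnnwnDnDD=>nnnwnnDnnDD=>nnnwnnnDnnnDD=>nnnwnnnennnDD=>nnnwnnnennnnDnD=>nnnwnnnennnnnDnnD=>nnnwnnnennnnnennD=>nnnwnnnennnnnennnDn=>nnnwnnnennnnnennnen

S => nSD   [S ::= n S D]
nSD => nnSDD   [S ::= n S D]
nnSDD => nnnSDDD   [S ::= n S D]
nnnSDDD => nnnwDDD   [S ::= w]
nnnwDDD => nnnwnDnDD   [D ::= n D n]
nnnwnDnDD => nnnwnnDnnDD   [D ::= n D n]
nnnwnnDnnDD => nnnwnnnDnnnDD   [D ::= n D n]
nnnwnnnDnnnDD => nnnwnnnennnDD   [D ::= e]
nnnwnnnennnDD => nnnwnnnennnnDnD   [D ::= n D n]
nnnwnnnennnnDnD => nnnwnnnennnnnDnnD   [D ::= n D n]
nnnwnnnennnnnDnnD => nnnwnnnennnnnennD   [D ::= e]
nnnwnnnennnnnennD => nnnwnnnennnnnennnDn   [D ::= n D n]
nnnwnnnennnnnennnDn => nnnwnnnennnnnennnen   [D ::= e]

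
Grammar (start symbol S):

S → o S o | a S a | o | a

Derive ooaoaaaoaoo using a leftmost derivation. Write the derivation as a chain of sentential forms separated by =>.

S => oSo => ooSoo => ooaSaoo => ooaoSoaoo => ooaoaSaoaoo => ooaoaaaoaoo

S => oSo   [S → o S o]
oSo => ooSoo   [S → o S o]
ooSoo => ooaSaoo   [S → a S a]
ooaSaoo => ooaoSoaoo   [S → o S o]
ooaoSoaoo => ooaoaSaoaoo   [S → a S a]
ooaoaSaoaoo => ooaoaaaoaoo   [S → a]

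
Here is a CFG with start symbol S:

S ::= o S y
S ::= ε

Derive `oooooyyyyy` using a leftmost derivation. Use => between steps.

S=>oSy=>ooSyy=>oooSyyy=>ooooSyyyy=>oooooSyyyyy=>oooooyyyyy

S => oSy   [S ::= o S y]
oSy => ooSyy   [S ::= o S y]
ooSyy => oooSyyy   [S ::= o S y]
oooSyyy => ooooSyyyy   [S ::= o S y]
ooooSyyyy => oooooSyyyyy   [S ::= o S y]
oooooSyyyyy => oooooyyyyy   [S ::= ε]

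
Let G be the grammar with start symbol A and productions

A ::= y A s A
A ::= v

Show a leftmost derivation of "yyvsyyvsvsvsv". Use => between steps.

A => yAsA => yyAsAsA => yyvsAsA => yyvsyAsAsA => yyvsyyAsAsAsA => yyvsyyvsAsAsA => yyvsyyvsvsAsA => yyvsyyvsvsvsA => yyvsyyvsvsvsv

A => yAsA   [A ::= y A s A]
yAsA => yyAsAsA   [A ::= y A s A]
yyAsAsA => yyvsAsA   [A ::= v]
yyvsAsA => yyvsyAsAsA   [A ::= y A s A]
yyvsyAsAsA => yyvsyyAsAsAsA   [A ::= y A s A]
yyvsyyAsAsAsA => yyvsyyvsAsAsA   [A ::= v]
yyvsyyvsAsAsA => yyvsyyvsvsAsA   [A ::= v]
yyvsyyvsvsAsA => yyvsyyvsvsvsA   [A ::= v]
yyvsyyvsvsvsA => yyvsyyvsvsvsv   [A ::= v]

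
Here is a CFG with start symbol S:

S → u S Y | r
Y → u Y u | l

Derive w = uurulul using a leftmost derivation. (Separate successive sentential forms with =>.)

S => uSY   [S → u S Y]
uSY => uuSYY   [S → u S Y]
uuSYY => uurYY   [S → r]
uurYY => uuruYuY   [Y → u Y u]
uuruYuY => uuruluY   [Y → l]
uuruluY => uurulul   [Y → l]

S=>uSY=>uuSYY=>uurYY=>uuruYuY=>uuruluY=>uurulul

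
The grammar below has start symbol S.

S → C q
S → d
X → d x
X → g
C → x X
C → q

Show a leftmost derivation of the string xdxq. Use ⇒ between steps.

S ⇒ Cq   [S → C q]
Cq ⇒ xXq   [C → x X]
xXq ⇒ xdxq   [X → d x]

S ⇒ Cq ⇒ xXq ⇒ xdxq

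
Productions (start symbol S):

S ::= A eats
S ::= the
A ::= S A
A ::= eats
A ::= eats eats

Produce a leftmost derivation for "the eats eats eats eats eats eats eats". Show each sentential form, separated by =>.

S => A eats => S A eats => the A eats => the S A eats => the A eats A eats => the S A eats A eats => the A eats A eats A eats => the eats eats A eats A eats => the eats eats eats eats eats A eats => the eats eats eats eats eats eats eats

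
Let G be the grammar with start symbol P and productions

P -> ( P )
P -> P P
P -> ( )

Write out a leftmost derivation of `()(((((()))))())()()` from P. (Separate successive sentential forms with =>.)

P => PP => ()P => ()PP => ()PPP => ()(P)PP => ()(PP)PP => ()((P)P)PP => ()(((P))P)PP => ()((((P)))P)PP => ()(((((P))))P)PP => ()(((((()))))P)PP => ()(((((()))))())PP => ()(((((()))))())()P => ()(((((()))))())()()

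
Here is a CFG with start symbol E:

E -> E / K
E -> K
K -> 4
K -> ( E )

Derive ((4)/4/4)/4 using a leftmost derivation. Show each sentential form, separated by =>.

E=>E/K=>K/K=>(E)/K=>(E/K)/K=>(E/K/K)/K=>(K/K/K)/K=>((E)/K/K)/K=>((K)/K/K)/K=>((4)/K/K)/K=>((4)/4/K)/K=>((4)/4/4)/K=>((4)/4/4)/4

E => E/K   [E -> E / K]
E/K => K/K   [E -> K]
K/K => (E)/K   [K -> ( E )]
(E)/K => (E/K)/K   [E -> E / K]
(E/K)/K => (E/K/K)/K   [E -> E / K]
(E/K/K)/K => (K/K/K)/K   [E -> K]
(K/K/K)/K => ((E)/K/K)/K   [K -> ( E )]
((E)/K/K)/K => ((K)/K/K)/K   [E -> K]
((K)/K/K)/K => ((4)/K/K)/K   [K -> 4]
((4)/K/K)/K => ((4)/4/K)/K   [K -> 4]
((4)/4/K)/K => ((4)/4/4)/K   [K -> 4]
((4)/4/4)/K => ((4)/4/4)/4   [K -> 4]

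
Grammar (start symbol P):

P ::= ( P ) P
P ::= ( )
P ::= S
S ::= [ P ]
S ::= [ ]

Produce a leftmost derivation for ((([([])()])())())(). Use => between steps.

P => (P)P => ((P)P)P => (((P)P)P)P => (((S)P)P)P => ((([P])P)P)P => ((([(P)P])P)P)P => ((([(S)P])P)P)P => ((([([])P])P)P)P => ((([([])()])P)P)P => ((([([])()])())P)P => ((([([])()])())())P => ((([([])()])())())()

P => (P)P   [P ::= ( P ) P]
(P)P => ((P)P)P   [P ::= ( P ) P]
((P)P)P => (((P)P)P)P   [P ::= ( P ) P]
(((P)P)P)P => (((S)P)P)P   [P ::= S]
(((S)P)P)P => ((([P])P)P)P   [S ::= [ P ]]
((([P])P)P)P => ((([(P)P])P)P)P   [P ::= ( P ) P]
((([(P)P])P)P)P => ((([(S)P])P)P)P   [P ::= S]
((([(S)P])P)P)P => ((([([])P])P)P)P   [S ::= [ ]]
((([([])P])P)P)P => ((([([])()])P)P)P   [P ::= ( )]
((([([])()])P)P)P => ((([([])()])())P)P   [P ::= ( )]
((([([])()])())P)P => ((([([])()])())())P   [P ::= ( )]
((([([])()])())())P => ((([([])()])())())()   [P ::= ( )]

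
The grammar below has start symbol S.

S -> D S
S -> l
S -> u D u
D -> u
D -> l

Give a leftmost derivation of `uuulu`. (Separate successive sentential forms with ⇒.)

S ⇒ DS ⇒ uS ⇒ uDS ⇒ uuS ⇒ uuuDu ⇒ uuulu

S ⇒ DS   [S -> D S]
DS ⇒ uS   [D -> u]
uS ⇒ uDS   [S -> D S]
uDS ⇒ uuS   [D -> u]
uuS ⇒ uuuDu   [S -> u D u]
uuuDu ⇒ uuulu   [D -> l]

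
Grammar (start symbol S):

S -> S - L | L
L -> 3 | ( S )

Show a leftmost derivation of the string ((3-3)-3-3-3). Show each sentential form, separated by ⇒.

S ⇒ L   [S -> L]
L ⇒ (S)   [L -> ( S )]
(S) ⇒ (S-L)   [S -> S - L]
(S-L) ⇒ (S-L-L)   [S -> S - L]
(S-L-L) ⇒ (S-L-L-L)   [S -> S - L]
(S-L-L-L) ⇒ (L-L-L-L)   [S -> L]
(L-L-L-L) ⇒ ((S)-L-L-L)   [L -> ( S )]
((S)-L-L-L) ⇒ ((S-L)-L-L-L)   [S -> S - L]
((S-L)-L-L-L) ⇒ ((L-L)-L-L-L)   [S -> L]
((L-L)-L-L-L) ⇒ ((3-L)-L-L-L)   [L -> 3]
((3-L)-L-L-L) ⇒ ((3-3)-L-L-L)   [L -> 3]
((3-3)-L-L-L) ⇒ ((3-3)-3-L-L)   [L -> 3]
((3-3)-3-L-L) ⇒ ((3-3)-3-3-L)   [L -> 3]
((3-3)-3-3-L) ⇒ ((3-3)-3-3-3)   [L -> 3]

S ⇒ L ⇒ (S) ⇒ (S-L) ⇒ (S-L-L) ⇒ (S-L-L-L) ⇒ (L-L-L-L) ⇒ ((S)-L-L-L) ⇒ ((S-L)-L-L-L) ⇒ ((L-L)-L-L-L) ⇒ ((3-L)-L-L-L) ⇒ ((3-3)-L-L-L) ⇒ ((3-3)-3-L-L) ⇒ ((3-3)-3-3-L) ⇒ ((3-3)-3-3-3)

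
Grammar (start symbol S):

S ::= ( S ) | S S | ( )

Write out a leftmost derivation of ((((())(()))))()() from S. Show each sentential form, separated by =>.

S => SS => SSS => (S)SS => ((S))SS => (((S)))SS => (((SS)))SS => ((((S)S)))SS => ((((())S)))SS => ((((())(S))))SS => ((((())(()))))SS => ((((())(()))))()S => ((((())(()))))()()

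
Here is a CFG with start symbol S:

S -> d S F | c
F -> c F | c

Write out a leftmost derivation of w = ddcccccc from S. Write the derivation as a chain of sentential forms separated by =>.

S => dSF => ddSFF => ddcFF => ddccFF => ddcccFF => ddccccF => ddcccccF => ddcccccc

S => dSF   [S -> d S F]
dSF => ddSFF   [S -> d S F]
ddSFF => ddcFF   [S -> c]
ddcFF => ddccFF   [F -> c F]
ddccFF => ddcccFF   [F -> c F]
ddcccFF => ddccccF   [F -> c]
ddccccF => ddcccccF   [F -> c F]
ddcccccF => ddcccccc   [F -> c]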